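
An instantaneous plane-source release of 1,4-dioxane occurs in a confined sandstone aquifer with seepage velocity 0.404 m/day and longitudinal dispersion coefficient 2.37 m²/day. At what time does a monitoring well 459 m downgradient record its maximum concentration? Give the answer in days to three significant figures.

For the 1D instantaneous-source solution, setting ∂C/∂t = 0 at fixed x gives v²t² + 2Dt − x² = 0, so t = (√(D² + v²x²) − D)/v².
√(D² + v²x²) = √(2.37² + 0.404² × 459²) = 185.5; v² = 0.163216.
t = (185.5 − 2.37)/0.163216 = 1120 days (vs. the pure-advection estimate x/v = 1140 d).

1120 days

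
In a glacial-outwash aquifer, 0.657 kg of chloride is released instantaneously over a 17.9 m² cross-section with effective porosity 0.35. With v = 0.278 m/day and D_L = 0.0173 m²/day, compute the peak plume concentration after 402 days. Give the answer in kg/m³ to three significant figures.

0.0112 kg/m³

The peak of an instantaneous 1D plume sits at x = vt; there the Gaussian factor is 1 and C_max = M/(n_e·A·√(4πDt)), where n_e·A is the pore area the mass is dissolved in.
√(4πDt) = √(4π × 0.0173 × 402) = 9.348 m, so C_max = 0.657/(0.35 × 17.9 × 9.348) = 0.0112 kg/m³.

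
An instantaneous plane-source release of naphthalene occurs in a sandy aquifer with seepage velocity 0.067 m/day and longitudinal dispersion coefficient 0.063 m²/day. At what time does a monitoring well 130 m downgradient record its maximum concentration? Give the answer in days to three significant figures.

1930 days

For the 1D instantaneous-source solution, setting ∂C/∂t = 0 at fixed x gives v²t² + 2Dt − x² = 0, so t = (√(D² + v²x²) − D)/v².
√(D² + v²x²) = √(0.063² + 0.067² × 130²) = 8.710; v² = 0.004489.
t = (8.710 − 0.063)/0.004489 = 1930 days (vs. the pure-advection estimate x/v = 1940 d).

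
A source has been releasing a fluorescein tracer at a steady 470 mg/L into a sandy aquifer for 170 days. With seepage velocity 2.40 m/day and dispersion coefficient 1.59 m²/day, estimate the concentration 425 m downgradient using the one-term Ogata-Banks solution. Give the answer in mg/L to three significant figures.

For a continuous step input, C/C₀ ≈ ½·erfc((x−vt)/(2√(Dt))).
vt = 2.40 × 170 = 408 m and 2√(Dt) = 2√(1.59 × 170) = 32.88 m.
Argument (x−vt)/(2√(Dt)) = (425 − 408)/32.88 = 0.5170; ½·erfc(0.5170) = 0.2323.
C = 470 × 0.2323 = 109 mg/L.

109 mg/L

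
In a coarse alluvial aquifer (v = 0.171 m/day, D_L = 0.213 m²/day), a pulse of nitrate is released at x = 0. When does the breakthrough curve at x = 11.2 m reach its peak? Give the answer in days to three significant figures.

58.6 days

For the 1D instantaneous-source solution, setting ∂C/∂t = 0 at fixed x gives v²t² + 2Dt − x² = 0, so t = (√(D² + v²x²) − D)/v².
√(D² + v²x²) = √(0.213² + 0.171² × 11.2²) = 1.927; v² = 0.029241.
t = (1.927 − 0.213)/0.029241 = 58.6 days (vs. the pure-advection estimate x/v = 65.5 d).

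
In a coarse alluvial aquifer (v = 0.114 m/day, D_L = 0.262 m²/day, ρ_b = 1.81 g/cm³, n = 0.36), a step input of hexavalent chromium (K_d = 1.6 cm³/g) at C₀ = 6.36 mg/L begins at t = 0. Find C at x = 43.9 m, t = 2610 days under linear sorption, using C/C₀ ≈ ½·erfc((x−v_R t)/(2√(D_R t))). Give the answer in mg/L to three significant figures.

Retardation factor R = 1 + ρ_b·K_d/n = 1 + 1.81 × 1.6/0.36 = 9.044.
Sorption retards both mechanisms: v_R = v/R = 0.01261 m/day, D_R = D/R = 0.02897 m²/day.
v_R·t = 0.01261 × 2610 = 32.9121 m; 2√(D_R t) = 17.39 m; argument = (43.9 − 32.9121)/17.39 = 0.6319.
C = C₀ × ½·erfc(0.6319) = 6.36 × 0.1858 = 1.18 mg/L.

1.18 mg/L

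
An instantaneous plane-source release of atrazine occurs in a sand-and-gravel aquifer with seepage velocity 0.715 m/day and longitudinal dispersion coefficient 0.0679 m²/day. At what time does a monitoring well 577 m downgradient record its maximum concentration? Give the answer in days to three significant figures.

For the 1D instantaneous-source solution, setting ∂C/∂t = 0 at fixed x gives v²t² + 2Dt − x² = 0, so t = (√(D² + v²x²) − D)/v².
√(D² + v²x²) = √(0.0679² + 0.715² × 577²) = 412.6; v² = 0.511225.
t = (412.6 − 0.0679)/0.511225 = 807 days (vs. the pure-advection estimate x/v = 807 d).

807 days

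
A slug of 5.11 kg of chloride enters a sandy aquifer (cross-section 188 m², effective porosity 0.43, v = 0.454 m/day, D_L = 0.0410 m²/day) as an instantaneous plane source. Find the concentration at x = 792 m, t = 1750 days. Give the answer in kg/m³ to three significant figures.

0.00206 kg/m³

For an instantaneous plane source, C(x,t) = M/(n_e·A·√(4πDt)) · exp(−(x−vt)²/(4Dt)), with n_e·A the pore (flow) area.
Plume center vt = 0.454 × 1750 = 794.5 m, so the well at 792 m is 2.5 m upgradient of the peak.
√(4πDt) = 30.03 m, giving peak height M/(n_e·A·√(4πDt)) = 5.11/(0.43 × 188 × 30.03) = 0.002105 kg/m³.
(x−vt)²/(4Dt) = (-2.5)²/(4 × 0.0410 × 1750) = 0.02178; exp(−0.02178) = 0.9785.
C = 0.002105 × 0.9785 = 0.00206 kg/m³.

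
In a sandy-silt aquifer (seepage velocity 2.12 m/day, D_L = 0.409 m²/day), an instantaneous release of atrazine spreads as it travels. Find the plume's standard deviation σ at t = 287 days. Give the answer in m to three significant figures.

Dispersive spreading gives a Gaussian with σ² = 2Dt; advection only shifts the center.
σ = √(2 × 0.409 × 287) = 15.3 m.

15.3 m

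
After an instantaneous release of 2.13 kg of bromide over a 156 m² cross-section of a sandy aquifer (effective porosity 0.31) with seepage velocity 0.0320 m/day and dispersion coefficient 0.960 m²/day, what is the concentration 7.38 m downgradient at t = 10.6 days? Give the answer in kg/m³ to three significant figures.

0.00115 kg/m³

For an instantaneous plane source, C(x,t) = M/(n_e·A·√(4πDt)) · exp(−(x−vt)²/(4Dt)), with n_e·A the pore (flow) area.
Plume center vt = 0.0320 × 10.6 = 0.3392 m, so the well at 7.38 m is 7.0408 m downgradient of the peak.
√(4πDt) = 11.31 m, giving peak height M/(n_e·A·√(4πDt)) = 2.13/(0.31 × 156 × 11.31) = 0.003894 kg/m³.
(x−vt)²/(4Dt) = (7.0408)²/(4 × 0.960 × 10.6) = 1.218; exp(−1.218) = 0.2958.
C = 0.003894 × 0.2958 = 0.00115 kg/m³.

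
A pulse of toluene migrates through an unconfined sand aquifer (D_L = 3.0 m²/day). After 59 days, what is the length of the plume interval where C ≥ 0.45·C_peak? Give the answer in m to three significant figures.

The plume is Gaussian with σ = √(2Dt) = √(2 × 3.0 × 59) = 18.81 m.
C/C_peak = exp(−Δx²/(2σ²)) = 0.45 ⇒ Δx = σ·√(−2 ln 0.45) = 18.81 × 1.264 = 23.78 m.
Width = 2Δx = 47.6 m.

47.6 m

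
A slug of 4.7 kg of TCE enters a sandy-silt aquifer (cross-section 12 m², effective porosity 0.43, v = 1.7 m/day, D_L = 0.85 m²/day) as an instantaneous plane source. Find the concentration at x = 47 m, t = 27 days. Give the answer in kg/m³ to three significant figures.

For an instantaneous plane source, C(x,t) = M/(n_e·A·√(4πDt)) · exp(−(x−vt)²/(4Dt)), with n_e·A the pore (flow) area.
Plume center vt = 1.7 × 27 = 45.9 m, so the well at 47 m is 1.1 m downgradient of the peak.
√(4πDt) = 16.98 m, giving peak height M/(n_e·A·√(4πDt)) = 4.7/(0.43 × 12 × 16.98) = 0.05364 kg/m³.
(x−vt)²/(4Dt) = (1.1)²/(4 × 0.85 × 27) = 0.01318; exp(−0.01318) = 0.9869.
C = 0.05364 × 0.9869 = 0.0529 kg/m³.

0.0529 kg/m³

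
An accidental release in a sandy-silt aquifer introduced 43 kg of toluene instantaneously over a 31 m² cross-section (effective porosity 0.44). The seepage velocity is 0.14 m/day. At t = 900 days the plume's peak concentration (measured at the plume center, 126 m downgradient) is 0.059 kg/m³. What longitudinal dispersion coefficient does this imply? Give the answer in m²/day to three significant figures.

0.252 m²/day

At the plume center C_max = M/(n_e·A·√(4πDt)), so D = M²/(4πt·(n_e·A·C_max)²).
n_e·A·C_max = 0.44 × 31 × 0.059 = 0.8048 kg/m.
D = 43²/(4π × 900 × 0.8048²) = 0.252 m²/day.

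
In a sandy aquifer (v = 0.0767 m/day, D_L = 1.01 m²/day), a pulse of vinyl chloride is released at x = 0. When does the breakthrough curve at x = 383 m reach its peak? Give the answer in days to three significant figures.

4820 days

For the 1D instantaneous-source solution, setting ∂C/∂t = 0 at fixed x gives v²t² + 2Dt − x² = 0, so t = (√(D² + v²x²) − D)/v².
√(D² + v²x²) = √(1.01² + 0.0767² × 383²) = 29.39; v² = 0.00588289.
t = (29.39 − 1.01)/0.00588289 = 4820 days (vs. the pure-advection estimate x/v = 4990 d).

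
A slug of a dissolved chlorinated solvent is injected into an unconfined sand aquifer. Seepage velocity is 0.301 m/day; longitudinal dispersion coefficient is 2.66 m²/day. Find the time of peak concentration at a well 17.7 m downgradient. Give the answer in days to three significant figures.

36.4 days

For the 1D instantaneous-source solution, setting ∂C/∂t = 0 at fixed x gives v²t² + 2Dt − x² = 0, so t = (√(D² + v²x²) − D)/v².
√(D² + v²x²) = √(2.66² + 0.301² × 17.7²) = 5.955; v² = 0.090601.
t = (5.955 − 2.66)/0.090601 = 36.4 days (vs. the pure-advection estimate x/v = 58.8 d).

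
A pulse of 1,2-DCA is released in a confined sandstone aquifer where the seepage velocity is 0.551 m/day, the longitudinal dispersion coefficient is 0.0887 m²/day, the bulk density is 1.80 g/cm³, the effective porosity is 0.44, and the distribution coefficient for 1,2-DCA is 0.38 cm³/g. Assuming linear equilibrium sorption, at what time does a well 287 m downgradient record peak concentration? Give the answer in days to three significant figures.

Retardation factor R = 1 + ρ_b·K_d/n = 1 + 1.80 × 0.38/0.44 = 2.555.
Sorption retards both mechanisms: v_R = v/R = 0.2157 m/day, D_R = D/R = 0.03472 m²/day.
Peak time from v_R²t² + 2D_R t − x² = 0: t = (√(D_R² + v_R²x²) − D_R)/v_R².
√(D_R² + v_R²x²) = √(0.03472² + 0.2157² × 287²) = 61.91; v_R² = 0.04653.
t = (61.91 − 0.03472)/0.04653 = 1330 days.

1330 days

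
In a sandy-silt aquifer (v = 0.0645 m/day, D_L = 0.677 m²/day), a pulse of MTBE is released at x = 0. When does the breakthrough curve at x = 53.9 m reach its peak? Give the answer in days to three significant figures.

689 days

For the 1D instantaneous-source solution, setting ∂C/∂t = 0 at fixed x gives v²t² + 2Dt − x² = 0, so t = (√(D² + v²x²) − D)/v².
√(D² + v²x²) = √(0.677² + 0.0645² × 53.9²) = 3.542; v² = 0.00416025.
t = (3.542 − 0.677)/0.00416025 = 689 days (vs. the pure-advection estimate x/v = 836 d).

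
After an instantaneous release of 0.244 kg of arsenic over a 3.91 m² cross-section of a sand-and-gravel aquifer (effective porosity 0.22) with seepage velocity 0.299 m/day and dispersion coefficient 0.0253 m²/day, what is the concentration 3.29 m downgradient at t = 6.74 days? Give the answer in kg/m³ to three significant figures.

For an instantaneous plane source, C(x,t) = M/(n_e·A·√(4πDt)) · exp(−(x−vt)²/(4Dt)), with n_e·A the pore (flow) area.
Plume center vt = 0.299 × 6.74 = 2.01526 m, so the well at 3.29 m is 1.27474 m downgradient of the peak.
√(4πDt) = 1.464 m, giving peak height M/(n_e·A·√(4πDt)) = 0.244/(0.22 × 3.91 × 1.464) = 0.1938 kg/m³.
(x−vt)²/(4Dt) = (1.27474)²/(4 × 0.0253 × 6.74) = 2.382; exp(−2.382) = 0.09237.
C = 0.1938 × 0.09237 = 0.0179 kg/m³.

0.0179 kg/m³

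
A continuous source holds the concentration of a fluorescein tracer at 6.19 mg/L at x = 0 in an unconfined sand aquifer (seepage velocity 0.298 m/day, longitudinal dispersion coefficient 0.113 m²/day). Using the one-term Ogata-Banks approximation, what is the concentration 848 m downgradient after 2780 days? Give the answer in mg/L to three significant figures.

For a continuous step input, C/C₀ ≈ ½·erfc((x−vt)/(2√(Dt))).
vt = 0.298 × 2780 = 828.44 m and 2√(Dt) = 2√(0.113 × 2780) = 35.45 m.
Argument (x−vt)/(2√(Dt)) = (848 − 828.44)/35.45 = 0.5518; ½·erfc(0.5518) = 0.2176.
C = 6.19 × 0.2176 = 1.35 mg/L.

1.35 mg/L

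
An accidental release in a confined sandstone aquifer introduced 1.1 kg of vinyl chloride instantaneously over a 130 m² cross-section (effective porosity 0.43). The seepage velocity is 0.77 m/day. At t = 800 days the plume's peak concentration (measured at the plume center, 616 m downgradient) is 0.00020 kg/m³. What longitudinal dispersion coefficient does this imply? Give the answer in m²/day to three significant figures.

At the plume center C_max = M/(n_e·A·√(4πDt)), so D = M²/(4πt·(n_e·A·C_max)²).
n_e·A·C_max = 0.43 × 130 × 0.00020 = 0.01118 kg/m.
D = 1.1²/(4π × 800 × 0.01118²) = 0.963 m²/day.

0.963 m²/day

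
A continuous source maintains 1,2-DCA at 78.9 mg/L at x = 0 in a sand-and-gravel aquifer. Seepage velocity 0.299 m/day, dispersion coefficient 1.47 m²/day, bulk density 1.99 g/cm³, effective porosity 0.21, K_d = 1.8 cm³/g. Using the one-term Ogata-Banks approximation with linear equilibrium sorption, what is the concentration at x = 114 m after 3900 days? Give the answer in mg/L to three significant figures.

1.97 mg/L

Retardation factor R = 1 + ρ_b·K_d/n = 1 + 1.99 × 1.8/0.21 = 18.06.
Sorption retards both mechanisms: v_R = v/R = 0.01656 m/day, D_R = D/R = 0.08140 m²/day.
v_R·t = 0.01656 × 3900 = 64.584 m; 2√(D_R t) = 35.63 m; argument = (114 − 64.584)/35.63 = 1.387.
C = C₀ × ½·erfc(1.387) = 78.9 × 0.02491 = 1.97 mg/L.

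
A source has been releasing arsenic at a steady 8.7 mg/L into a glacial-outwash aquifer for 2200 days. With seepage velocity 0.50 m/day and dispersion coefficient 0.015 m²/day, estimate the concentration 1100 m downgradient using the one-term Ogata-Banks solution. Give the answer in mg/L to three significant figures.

For a continuous step input, C/C₀ ≈ ½·erfc((x−vt)/(2√(Dt))).
vt = 0.50 × 2200 = 1100 m and 2√(Dt) = 2√(0.015 × 2200) = 11.49 m.
Argument (x−vt)/(2√(Dt)) = (1100 − 1100)/11.49 = 0; ½·erfc(0) = 0.5000.
C = 8.7 × 0.5000 = 4.35 mg/L.

4.35 mg/L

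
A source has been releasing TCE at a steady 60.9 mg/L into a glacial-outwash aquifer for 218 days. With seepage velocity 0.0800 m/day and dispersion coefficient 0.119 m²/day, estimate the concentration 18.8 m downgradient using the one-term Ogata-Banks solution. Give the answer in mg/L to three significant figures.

25.9 mg/L

For a continuous step input, C/C₀ ≈ ½·erfc((x−vt)/(2√(Dt))).
vt = 0.0800 × 218 = 17.44 m and 2√(Dt) = 2√(0.119 × 218) = 10.19 m.
Argument (x−vt)/(2√(Dt)) = (18.8 − 17.44)/10.19 = 0.1335; ½·erfc(0.1335) = 0.4251.
C = 60.9 × 0.4251 = 25.9 mg/L.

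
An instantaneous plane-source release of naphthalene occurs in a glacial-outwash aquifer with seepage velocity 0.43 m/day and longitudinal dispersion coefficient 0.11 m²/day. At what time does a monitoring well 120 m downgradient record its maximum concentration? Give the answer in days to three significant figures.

278 days

For the 1D instantaneous-source solution, setting ∂C/∂t = 0 at fixed x gives v²t² + 2Dt − x² = 0, so t = (√(D² + v²x²) − D)/v².
√(D² + v²x²) = √(0.11² + 0.43² × 120²) = 51.60; v² = 0.1849.
t = (51.60 − 0.11)/0.1849 = 278 days (vs. the pure-advection estimate x/v = 279 d).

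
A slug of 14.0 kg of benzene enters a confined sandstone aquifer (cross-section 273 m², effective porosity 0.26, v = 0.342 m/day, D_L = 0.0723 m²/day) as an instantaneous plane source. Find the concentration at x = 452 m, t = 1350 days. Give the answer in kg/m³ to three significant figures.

0.00443 kg/m³

For an instantaneous plane source, C(x,t) = M/(n_e·A·√(4πDt)) · exp(−(x−vt)²/(4Dt)), with n_e·A the pore (flow) area.
Plume center vt = 0.342 × 1350 = 461.7 m, so the well at 452 m is 9.7 m upgradient of the peak.
√(4πDt) = 35.02 m, giving peak height M/(n_e·A·√(4πDt)) = 14.0/(0.26 × 273 × 35.02) = 0.005632 kg/m³.
(x−vt)²/(4Dt) = (-9.7)²/(4 × 0.0723 × 1350) = 0.2410; exp(−0.2410) = 0.7858.
C = 0.005632 × 0.7858 = 0.00443 kg/m³.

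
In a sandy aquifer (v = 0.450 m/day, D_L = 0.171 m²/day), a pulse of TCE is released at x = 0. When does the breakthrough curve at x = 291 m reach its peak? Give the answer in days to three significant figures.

For the 1D instantaneous-source solution, setting ∂C/∂t = 0 at fixed x gives v²t² + 2Dt − x² = 0, so t = (√(D² + v²x²) − D)/v².
√(D² + v²x²) = √(0.171² + 0.450² × 291²) = 131.0; v² = 0.2025.
t = (131.0 − 0.171)/0.2025 = 646 days (vs. the pure-advection estimate x/v = 647 d).

646 days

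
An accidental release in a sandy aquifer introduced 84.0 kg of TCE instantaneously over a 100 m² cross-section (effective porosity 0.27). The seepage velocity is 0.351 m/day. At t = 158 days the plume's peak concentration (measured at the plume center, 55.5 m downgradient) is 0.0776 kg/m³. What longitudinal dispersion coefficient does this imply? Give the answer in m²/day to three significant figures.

0.810 m²/day

At the plume center C_max = M/(n_e·A·√(4πDt)), so D = M²/(4πt·(n_e·A·C_max)²).
n_e·A·C_max = 0.27 × 100 × 0.0776 = 2.095 kg/m.
D = 84.0²/(4π × 158 × 2.095²) = 0.810 m²/day.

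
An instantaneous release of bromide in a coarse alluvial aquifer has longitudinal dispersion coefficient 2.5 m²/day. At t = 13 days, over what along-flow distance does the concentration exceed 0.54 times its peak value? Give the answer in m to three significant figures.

The plume is Gaussian with σ = √(2Dt) = √(2 × 2.5 × 13) = 8.062 m.
C/C_peak = exp(−Δx²/(2σ²)) = 0.54 ⇒ Δx = σ·√(−2 ln 0.54) = 8.062 × 1.110 = 8.949 m.
Width = 2Δx = 17.9 m.

17.9 m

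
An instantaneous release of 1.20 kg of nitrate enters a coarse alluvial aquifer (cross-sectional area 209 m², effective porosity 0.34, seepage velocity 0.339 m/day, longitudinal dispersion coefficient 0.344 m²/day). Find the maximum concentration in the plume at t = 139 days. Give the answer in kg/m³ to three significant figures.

0.000689 kg/m³

The peak of an instantaneous 1D plume sits at x = vt; there the Gaussian factor is 1 and C_max = M/(n_e·A·√(4πDt)), where n_e·A is the pore area the mass is dissolved in.
√(4πDt) = √(4π × 0.344 × 139) = 24.51 m, so C_max = 1.20/(0.34 × 209 × 24.51) = 0.000689 kg/m³.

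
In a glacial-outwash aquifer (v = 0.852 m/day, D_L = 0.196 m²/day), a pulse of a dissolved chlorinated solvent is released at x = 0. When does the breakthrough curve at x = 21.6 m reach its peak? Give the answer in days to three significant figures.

For the 1D instantaneous-source solution, setting ∂C/∂t = 0 at fixed x gives v²t² + 2Dt − x² = 0, so t = (√(D² + v²x²) − D)/v².
√(D² + v²x²) = √(0.196² + 0.852² × 21.6²) = 18.40; v² = 0.725904.
t = (18.40 − 0.196)/0.725904 = 25.1 days (vs. the pure-advection estimate x/v = 25.4 d).

25.1 days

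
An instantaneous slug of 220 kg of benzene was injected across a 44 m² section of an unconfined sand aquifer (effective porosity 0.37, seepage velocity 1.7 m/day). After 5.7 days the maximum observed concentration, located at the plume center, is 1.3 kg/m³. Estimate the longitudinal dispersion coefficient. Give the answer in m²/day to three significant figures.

1.51 m²/day

At the plume center C_max = M/(n_e·A·√(4πDt)), so D = M²/(4πt·(n_e·A·C_max)²).
n_e·A·C_max = 0.37 × 44 × 1.3 = 21.16 kg/m.
D = 220²/(4π × 5.7 × 21.16²) = 1.51 m²/day.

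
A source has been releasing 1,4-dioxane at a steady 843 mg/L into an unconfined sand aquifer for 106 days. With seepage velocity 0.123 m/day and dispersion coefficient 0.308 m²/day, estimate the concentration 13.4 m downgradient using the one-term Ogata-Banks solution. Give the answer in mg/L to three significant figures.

406 mg/L

For a continuous step input, C/C₀ ≈ ½·erfc((x−vt)/(2√(Dt))).
vt = 0.123 × 106 = 13.038 m and 2√(Dt) = 2√(0.308 × 106) = 11.43 m.
Argument (x−vt)/(2√(Dt)) = (13.4 − 13.038)/11.43 = 0.03167; ½·erfc(0.03167) = 0.4821.
C = 843 × 0.4821 = 406 mg/L.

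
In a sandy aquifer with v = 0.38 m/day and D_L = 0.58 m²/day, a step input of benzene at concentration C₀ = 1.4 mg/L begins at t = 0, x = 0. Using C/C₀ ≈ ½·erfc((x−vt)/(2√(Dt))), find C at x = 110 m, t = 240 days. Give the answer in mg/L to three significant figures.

0.182 mg/L

For a continuous step input, C/C₀ ≈ ½·erfc((x−vt)/(2√(Dt))).
vt = 0.38 × 240 = 91.2 m and 2√(Dt) = 2√(0.58 × 240) = 23.60 m.
Argument (x−vt)/(2√(Dt)) = (110 − 91.2)/23.60 = 0.7966; ½·erfc(0.7966) = 0.1300.
C = 1.4 × 0.1300 = 0.182 mg/L.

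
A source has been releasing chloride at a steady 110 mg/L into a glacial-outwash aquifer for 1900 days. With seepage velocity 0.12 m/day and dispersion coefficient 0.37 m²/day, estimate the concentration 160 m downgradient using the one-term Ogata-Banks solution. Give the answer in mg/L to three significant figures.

For a continuous step input, C/C₀ ≈ ½·erfc((x−vt)/(2√(Dt))).
vt = 0.12 × 1900 = 228 m and 2√(Dt) = 2√(0.37 × 1900) = 53.03 m.
Argument (x−vt)/(2√(Dt)) = (160 − 228)/53.03 = -1.282; ½·erfc(-1.282) = 0.9651.
C = 110 × 0.9651 = 106 mg/L.

106 mg/L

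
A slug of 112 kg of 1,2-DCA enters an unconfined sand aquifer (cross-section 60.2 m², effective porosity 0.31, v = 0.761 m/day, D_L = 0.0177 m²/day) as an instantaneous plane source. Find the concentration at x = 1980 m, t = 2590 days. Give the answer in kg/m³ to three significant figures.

0.161 kg/m³

For an instantaneous plane source, C(x,t) = M/(n_e·A·√(4πDt)) · exp(−(x−vt)²/(4Dt)), with n_e·A the pore (flow) area.
Plume center vt = 0.761 × 2590 = 1970.99 m, so the well at 1980 m is 9.01 m downgradient of the peak.
√(4πDt) = 24.00 m, giving peak height M/(n_e·A·√(4πDt)) = 112/(0.31 × 60.2 × 24.00) = 0.2501 kg/m³.
(x−vt)²/(4Dt) = (9.01)²/(4 × 0.0177 × 2590) = 0.4427; exp(−0.4427) = 0.6423.
C = 0.2501 × 0.6423 = 0.161 kg/m³.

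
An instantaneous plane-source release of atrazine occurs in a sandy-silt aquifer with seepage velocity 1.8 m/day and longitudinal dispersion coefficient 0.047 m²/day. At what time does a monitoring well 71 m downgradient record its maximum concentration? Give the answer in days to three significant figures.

For the 1D instantaneous-source solution, setting ∂C/∂t = 0 at fixed x gives v²t² + 2Dt − x² = 0, so t = (√(D² + v²x²) − D)/v².
√(D² + v²x²) = √(0.047² + 1.8² × 71²) = 127.8; v² = 3.24.
t = (127.8 − 0.047)/3.24 = 39.4 days (vs. the pure-advection estimate x/v = 39.4 d).

39.4 days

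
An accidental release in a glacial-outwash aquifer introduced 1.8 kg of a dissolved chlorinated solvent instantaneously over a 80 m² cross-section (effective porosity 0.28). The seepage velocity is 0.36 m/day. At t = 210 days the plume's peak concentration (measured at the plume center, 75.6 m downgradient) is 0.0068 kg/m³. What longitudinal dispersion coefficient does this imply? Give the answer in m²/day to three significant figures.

At the plume center C_max = M/(n_e·A·√(4πDt)), so D = M²/(4πt·(n_e·A·C_max)²).
n_e·A·C_max = 0.28 × 80 × 0.0068 = 0.1523 kg/m.
D = 1.8²/(4π × 210 × 0.1523²) = 0.0529 m²/day.

0.0529 m²/day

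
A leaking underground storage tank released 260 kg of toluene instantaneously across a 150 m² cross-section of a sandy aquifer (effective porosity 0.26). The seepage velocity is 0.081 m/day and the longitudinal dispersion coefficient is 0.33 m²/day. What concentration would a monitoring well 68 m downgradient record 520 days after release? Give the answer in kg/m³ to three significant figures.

For an instantaneous plane source, C(x,t) = M/(n_e·A·√(4πDt)) · exp(−(x−vt)²/(4Dt)), with n_e·A the pore (flow) area.
Plume center vt = 0.081 × 520 = 42.12 m, so the well at 68 m is 25.88 m downgradient of the peak.
√(4πDt) = 46.44 m, giving peak height M/(n_e·A·√(4πDt)) = 260/(0.26 × 150 × 46.44) = 0.1436 kg/m³.
(x−vt)²/(4Dt) = (25.88)²/(4 × 0.33 × 520) = 0.9758; exp(−0.9758) = 0.3769.
C = 0.1436 × 0.3769 = 0.0541 kg/m³.

0.0541 kg/m³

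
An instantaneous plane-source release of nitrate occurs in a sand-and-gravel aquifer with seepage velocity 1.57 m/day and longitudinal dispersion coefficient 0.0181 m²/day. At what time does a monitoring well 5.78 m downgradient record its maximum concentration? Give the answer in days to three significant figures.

3.67 days

For the 1D instantaneous-source solution, setting ∂C/∂t = 0 at fixed x gives v²t² + 2Dt − x² = 0, so t = (√(D² + v²x²) − D)/v².
√(D² + v²x²) = √(0.0181² + 1.57² × 5.78²) = 9.075; v² = 2.4649.
t = (9.075 − 0.0181)/2.4649 = 3.67 days (vs. the pure-advection estimate x/v = 3.68 d).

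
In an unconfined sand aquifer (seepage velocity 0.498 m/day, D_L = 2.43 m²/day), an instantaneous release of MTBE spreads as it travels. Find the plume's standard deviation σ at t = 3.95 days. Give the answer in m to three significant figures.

Dispersive spreading gives a Gaussian with σ² = 2Dt; advection only shifts the center.
σ = √(2 × 2.43 × 3.95) = 4.38 m.

4.38 m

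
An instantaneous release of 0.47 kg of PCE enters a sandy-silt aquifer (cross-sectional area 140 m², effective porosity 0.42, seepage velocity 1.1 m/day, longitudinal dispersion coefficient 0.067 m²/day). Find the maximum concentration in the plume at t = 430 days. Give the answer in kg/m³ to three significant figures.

The peak of an instantaneous 1D plume sits at x = vt; there the Gaussian factor is 1 and C_max = M/(n_e·A·√(4πDt)), where n_e·A is the pore area the mass is dissolved in.
√(4πDt) = √(4π × 0.067 × 430) = 19.03 m, so C_max = 0.47/(0.42 × 140 × 19.03) = 0.000420 kg/m³.

0.000420 kg/m³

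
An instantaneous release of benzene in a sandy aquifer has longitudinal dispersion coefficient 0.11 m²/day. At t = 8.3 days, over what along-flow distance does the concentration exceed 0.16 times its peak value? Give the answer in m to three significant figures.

The plume is Gaussian with σ = √(2Dt) = √(2 × 0.11 × 8.3) = 1.351 m.
C/C_peak = exp(−Δx²/(2σ²)) = 0.16 ⇒ Δx = σ·√(−2 ln 0.16) = 1.351 × 1.914 = 2.586 m.
Width = 2Δx = 5.17 m.

5.17 m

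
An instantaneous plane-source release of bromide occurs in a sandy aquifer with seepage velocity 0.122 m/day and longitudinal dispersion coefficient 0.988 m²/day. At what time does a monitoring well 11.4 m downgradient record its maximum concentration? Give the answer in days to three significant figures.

48.2 days

For the 1D instantaneous-source solution, setting ∂C/∂t = 0 at fixed x gives v²t² + 2Dt − x² = 0, so t = (√(D² + v²x²) − D)/v².
√(D² + v²x²) = √(0.988² + 0.122² × 11.4²) = 1.706; v² = 0.014884.
t = (1.706 − 0.988)/0.014884 = 48.2 days (vs. the pure-advection estimate x/v = 93.4 d).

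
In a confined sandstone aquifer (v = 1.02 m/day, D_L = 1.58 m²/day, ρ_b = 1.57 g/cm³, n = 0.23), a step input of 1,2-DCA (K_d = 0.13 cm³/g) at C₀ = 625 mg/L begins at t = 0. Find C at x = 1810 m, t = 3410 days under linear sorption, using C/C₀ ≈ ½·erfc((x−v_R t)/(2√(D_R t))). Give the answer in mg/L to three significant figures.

Retardation factor R = 1 + ρ_b·K_d/n = 1 + 1.57 × 0.13/0.23 = 1.887.
Sorption retards both mechanisms: v_R = v/R = 0.5405 m/day, D_R = D/R = 0.8373 m²/day.
v_R·t = 0.5405 × 3410 = 1843.105 m; 2√(D_R t) = 106.9 m; argument = (1810 − 1843.105)/106.9 = -0.3097.
C = C₀ × ½·erfc(-0.3097) = 625 × 0.6693 = 418 mg/L.

418 mg/L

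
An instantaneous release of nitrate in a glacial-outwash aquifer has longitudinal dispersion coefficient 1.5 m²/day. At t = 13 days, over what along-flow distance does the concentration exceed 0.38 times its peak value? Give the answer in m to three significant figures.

The plume is Gaussian with σ = √(2Dt) = √(2 × 1.5 × 13) = 6.245 m.
C/C_peak = exp(−Δx²/(2σ²)) = 0.38 ⇒ Δx = σ·√(−2 ln 0.38) = 6.245 × 1.391 = 8.687 m.
Width = 2Δx = 17.4 m.

17.4 m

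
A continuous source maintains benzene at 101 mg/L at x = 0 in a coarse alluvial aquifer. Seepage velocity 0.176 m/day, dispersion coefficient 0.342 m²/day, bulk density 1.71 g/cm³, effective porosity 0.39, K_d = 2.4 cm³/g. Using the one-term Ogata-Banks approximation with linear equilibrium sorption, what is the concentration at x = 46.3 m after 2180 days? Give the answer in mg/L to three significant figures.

12.8 mg/L

Retardation factor R = 1 + ρ_b·K_d/n = 1 + 1.71 × 2.4/0.39 = 11.52.
Sorption retards both mechanisms: v_R = v/R = 0.01528 m/day, D_R = D/R = 0.02969 m²/day.
v_R·t = 0.01528 × 2180 = 33.3104 m; 2√(D_R t) = 16.09 m; argument = (46.3 − 33.3104)/16.09 = 0.8073.
C = C₀ × ½·erfc(0.8073) = 101 × 0.1268 = 12.8 mg/L.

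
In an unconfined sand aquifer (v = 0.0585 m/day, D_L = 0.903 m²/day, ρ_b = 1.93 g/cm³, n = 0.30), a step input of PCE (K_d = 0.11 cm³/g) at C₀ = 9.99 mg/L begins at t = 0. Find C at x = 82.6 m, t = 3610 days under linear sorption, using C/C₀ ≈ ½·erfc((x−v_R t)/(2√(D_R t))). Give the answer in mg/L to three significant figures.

7.46 mg/L

Retardation factor R = 1 + ρ_b·K_d/n = 1 + 1.93 × 0.11/0.30 = 1.708.
Sorption retards both mechanisms: v_R = v/R = 0.03425 m/day, D_R = D/R = 0.5287 m²/day.
v_R·t = 0.03425 × 3610 = 123.6425 m; 2√(D_R t) = 87.38 m; argument = (82.6 − 123.6425)/87.38 = -0.4697.
C = C₀ × ½·erfc(-0.4697) = 9.99 × 0.7467 = 7.46 mg/L.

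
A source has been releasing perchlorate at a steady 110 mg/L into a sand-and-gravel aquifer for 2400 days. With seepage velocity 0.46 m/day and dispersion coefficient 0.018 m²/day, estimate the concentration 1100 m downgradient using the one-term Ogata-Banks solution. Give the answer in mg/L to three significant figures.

For a continuous step input, C/C₀ ≈ ½·erfc((x−vt)/(2√(Dt))).
vt = 0.46 × 2400 = 1104 m and 2√(Dt) = 2√(0.018 × 2400) = 13.15 m.
Argument (x−vt)/(2√(Dt)) = (1100 − 1104)/13.15 = -0.3042; ½·erfc(-0.3042) = 0.6665.
C = 110 × 0.6665 = 73.3 mg/L.

73.3 mg/L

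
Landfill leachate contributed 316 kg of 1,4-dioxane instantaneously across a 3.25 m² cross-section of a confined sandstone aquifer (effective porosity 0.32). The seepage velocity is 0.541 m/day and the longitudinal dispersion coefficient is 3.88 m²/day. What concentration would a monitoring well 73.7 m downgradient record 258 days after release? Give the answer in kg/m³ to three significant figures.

0.916 kg/m³

For an instantaneous plane source, C(x,t) = M/(n_e·A·√(4πDt)) · exp(−(x−vt)²/(4Dt)), with n_e·A the pore (flow) area.
Plume center vt = 0.541 × 258 = 139.578 m, so the well at 73.7 m is 65.878 m upgradient of the peak.
√(4πDt) = 112.2 m, giving peak height M/(n_e·A·√(4πDt)) = 316/(0.32 × 3.25 × 112.2) = 2.708 kg/m³.
(x−vt)²/(4Dt) = (-65.878)²/(4 × 3.88 × 258) = 1.084; exp(−1.084) = 0.3382.
C = 2.708 × 0.3382 = 0.916 kg/m³.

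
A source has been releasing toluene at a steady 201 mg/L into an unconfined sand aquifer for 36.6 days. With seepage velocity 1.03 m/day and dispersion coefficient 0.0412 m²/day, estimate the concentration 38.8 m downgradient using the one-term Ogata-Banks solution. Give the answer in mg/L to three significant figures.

For a continuous step input, C/C₀ ≈ ½·erfc((x−vt)/(2√(Dt))).
vt = 1.03 × 36.6 = 37.698 m and 2√(Dt) = 2√(0.0412 × 36.6) = 2.456 m.
Argument (x−vt)/(2√(Dt)) = (38.8 − 37.698)/2.456 = 0.4487; ½·erfc(0.4487) = 0.2629.
C = 201 × 0.2629 = 52.8 mg/L.

52.8 mg/L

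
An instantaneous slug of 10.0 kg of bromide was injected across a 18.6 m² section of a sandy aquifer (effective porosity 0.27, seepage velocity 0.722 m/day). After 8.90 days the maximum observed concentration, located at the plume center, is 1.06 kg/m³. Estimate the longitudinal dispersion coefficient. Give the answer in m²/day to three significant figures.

At the plume center C_max = M/(n_e·A·√(4πDt)), so D = M²/(4πt·(n_e·A·C_max)²).
n_e·A·C_max = 0.27 × 18.6 × 1.06 = 5.323 kg/m.
D = 10.0²/(4π × 8.90 × 5.323²) = 0.0316 m²/day.

0.0316 m²/day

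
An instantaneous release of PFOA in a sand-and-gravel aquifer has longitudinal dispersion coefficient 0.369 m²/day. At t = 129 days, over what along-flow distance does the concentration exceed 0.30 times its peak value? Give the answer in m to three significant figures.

30.3 m

The plume is Gaussian with σ = √(2Dt) = √(2 × 0.369 × 129) = 9.757 m.
C/C_peak = exp(−Δx²/(2σ²)) = 0.30 ⇒ Δx = σ·√(−2 ln 0.30) = 9.757 × 1.552 = 15.14 m.
Width = 2Δx = 30.3 m.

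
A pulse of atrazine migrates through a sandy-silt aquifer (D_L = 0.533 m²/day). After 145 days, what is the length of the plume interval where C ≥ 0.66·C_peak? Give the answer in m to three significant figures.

22.7 m

The plume is Gaussian with σ = √(2Dt) = √(2 × 0.533 × 145) = 12.43 m.
C/C_peak = exp(−Δx²/(2σ²)) = 0.66 ⇒ Δx = σ·√(−2 ln 0.66) = 12.43 × 0.9116 = 11.33 m.
Width = 2Δx = 22.7 m.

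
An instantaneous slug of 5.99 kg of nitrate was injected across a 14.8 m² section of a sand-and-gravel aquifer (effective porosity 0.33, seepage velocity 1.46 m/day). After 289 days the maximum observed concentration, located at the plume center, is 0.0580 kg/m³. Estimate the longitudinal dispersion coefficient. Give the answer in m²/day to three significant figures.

0.123 m²/day

At the plume center C_max = M/(n_e·A·√(4πDt)), so D = M²/(4πt·(n_e·A·C_max)²).
n_e·A·C_max = 0.33 × 14.8 × 0.0580 = 0.2833 kg/m.
D = 5.99²/(4π × 289 × 0.2833²) = 0.123 m²/day.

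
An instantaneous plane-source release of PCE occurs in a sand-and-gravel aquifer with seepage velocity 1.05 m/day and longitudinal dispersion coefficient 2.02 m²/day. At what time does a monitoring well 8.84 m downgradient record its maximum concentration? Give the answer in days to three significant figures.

For the 1D instantaneous-source solution, setting ∂C/∂t = 0 at fixed x gives v²t² + 2Dt − x² = 0, so t = (√(D² + v²x²) − D)/v².
√(D² + v²x²) = √(2.02² + 1.05² × 8.84²) = 9.499; v² = 1.1025.
t = (9.499 − 2.02)/1.1025 = 6.78 days (vs. the pure-advection estimate x/v = 8.42 d).

6.78 days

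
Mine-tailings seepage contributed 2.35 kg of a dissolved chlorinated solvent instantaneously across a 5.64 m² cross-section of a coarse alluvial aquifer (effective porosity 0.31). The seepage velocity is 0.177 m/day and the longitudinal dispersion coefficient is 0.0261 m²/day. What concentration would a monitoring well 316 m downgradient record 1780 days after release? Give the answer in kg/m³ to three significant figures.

For an instantaneous plane source, C(x,t) = M/(n_e·A·√(4πDt)) · exp(−(x−vt)²/(4Dt)), with n_e·A the pore (flow) area.
Plume center vt = 0.177 × 1780 = 315.06 m, so the well at 316 m is 0.94 m downgradient of the peak.
√(4πDt) = 24.16 m, giving peak height M/(n_e·A·√(4πDt)) = 2.35/(0.31 × 5.64 × 24.16) = 0.05563 kg/m³.
(x−vt)²/(4Dt) = (0.94)²/(4 × 0.0261 × 1780) = 0.004755; exp(−0.004755) = 0.9953.
C = 0.05563 × 0.9953 = 0.0554 kg/m³.

0.0554 kg/m³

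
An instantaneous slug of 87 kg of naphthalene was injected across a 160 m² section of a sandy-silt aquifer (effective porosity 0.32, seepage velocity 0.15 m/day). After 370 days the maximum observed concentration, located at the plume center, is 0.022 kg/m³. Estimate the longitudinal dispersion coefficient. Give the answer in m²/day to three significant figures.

1.28 m²/day

At the plume center C_max = M/(n_e·A·√(4πDt)), so D = M²/(4πt·(n_e·A·C_max)²).
n_e·A·C_max = 0.32 × 160 × 0.022 = 1.126 kg/m.
D = 87²/(4π × 370 × 1.126²) = 1.28 m²/day.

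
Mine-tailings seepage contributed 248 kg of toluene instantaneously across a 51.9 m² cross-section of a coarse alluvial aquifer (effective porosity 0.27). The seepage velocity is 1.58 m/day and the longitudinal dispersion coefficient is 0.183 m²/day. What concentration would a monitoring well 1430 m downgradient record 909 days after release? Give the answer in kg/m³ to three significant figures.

For an instantaneous plane source, C(x,t) = M/(n_e·A·√(4πDt)) · exp(−(x−vt)²/(4Dt)), with n_e·A the pore (flow) area.
Plume center vt = 1.58 × 909 = 1436.22 m, so the well at 1430 m is 6.22 m upgradient of the peak.
√(4πDt) = 45.72 m, giving peak height M/(n_e·A·√(4πDt)) = 248/(0.27 × 51.9 × 45.72) = 0.3871 kg/m³.
(x−vt)²/(4Dt) = (-6.22)²/(4 × 0.183 × 909) = 0.05814; exp(−0.05814) = 0.9435.
C = 0.3871 × 0.9435 = 0.365 kg/m³.

0.365 kg/m³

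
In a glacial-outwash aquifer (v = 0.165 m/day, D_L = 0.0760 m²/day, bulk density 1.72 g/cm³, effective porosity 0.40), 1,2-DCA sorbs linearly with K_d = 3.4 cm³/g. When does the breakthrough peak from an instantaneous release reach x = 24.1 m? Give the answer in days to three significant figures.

Retardation factor R = 1 + ρ_b·K_d/n = 1 + 1.72 × 3.4/0.40 = 15.62.
Sorption retards both mechanisms: v_R = v/R = 0.01056 m/day, D_R = D/R = 0.004866 m²/day.
Peak time from v_R²t² + 2D_R t − x² = 0: t = (√(D_R² + v_R²x²) − D_R)/v_R².
√(D_R² + v_R²x²) = √(0.004866² + 0.01056² × 24.1²) = 0.2545; v_R² = 0.0001115.
t = (0.2545 − 0.004866)/0.0001115 = 2240 days.

2240 days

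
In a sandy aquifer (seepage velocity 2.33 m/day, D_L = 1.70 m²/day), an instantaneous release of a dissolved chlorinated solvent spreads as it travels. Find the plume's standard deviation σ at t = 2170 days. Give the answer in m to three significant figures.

Dispersive spreading gives a Gaussian with σ² = 2Dt; advection only shifts the center.
σ = √(2 × 1.70 × 2170) = 85.9 m.

85.9 m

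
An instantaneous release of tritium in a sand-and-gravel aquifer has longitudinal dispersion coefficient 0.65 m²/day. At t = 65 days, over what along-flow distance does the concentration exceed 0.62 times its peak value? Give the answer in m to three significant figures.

The plume is Gaussian with σ = √(2Dt) = √(2 × 0.65 × 65) = 9.192 m.
C/C_peak = exp(−Δx²/(2σ²)) = 0.62 ⇒ Δx = σ·√(−2 ln 0.62) = 9.192 × 0.9778 = 8.988 m.
Width = 2Δx = 18.0 m.

18.0 m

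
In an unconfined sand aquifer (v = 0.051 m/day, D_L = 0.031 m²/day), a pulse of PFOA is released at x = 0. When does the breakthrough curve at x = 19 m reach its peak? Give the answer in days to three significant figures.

361 days

For the 1D instantaneous-source solution, setting ∂C/∂t = 0 at fixed x gives v²t² + 2Dt − x² = 0, so t = (√(D² + v²x²) − D)/v².
√(D² + v²x²) = √(0.031² + 0.051² × 19²) = 0.9695; v² = 0.002601.
t = (0.9695 − 0.031)/0.002601 = 361 days (vs. the pure-advection estimate x/v = 373 d).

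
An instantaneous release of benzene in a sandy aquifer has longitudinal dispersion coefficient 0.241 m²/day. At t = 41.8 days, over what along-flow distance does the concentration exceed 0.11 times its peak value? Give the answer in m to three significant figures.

18.9 m

The plume is Gaussian with σ = √(2Dt) = √(2 × 0.241 × 41.8) = 4.489 m.
C/C_peak = exp(−Δx²/(2σ²)) = 0.11 ⇒ Δx = σ·√(−2 ln 0.11) = 4.489 × 2.101 = 9.431 m.
Width = 2Δx = 18.9 m.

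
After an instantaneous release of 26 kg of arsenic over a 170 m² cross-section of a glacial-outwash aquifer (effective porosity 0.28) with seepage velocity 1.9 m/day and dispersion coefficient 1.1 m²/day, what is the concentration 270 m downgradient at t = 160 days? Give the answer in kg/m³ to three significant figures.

0.00225 kg/m³

For an instantaneous plane source, C(x,t) = M/(n_e·A·√(4πDt)) · exp(−(x−vt)²/(4Dt)), with n_e·A the pore (flow) area.
Plume center vt = 1.9 × 160 = 304 m, so the well at 270 m is 34 m upgradient of the peak.
√(4πDt) = 47.03 m, giving peak height M/(n_e·A·√(4πDt)) = 26/(0.28 × 170 × 47.03) = 0.01161 kg/m³.
(x−vt)²/(4Dt) = (-34)²/(4 × 1.1 × 160) = 1.642; exp(−1.642) = 0.1936.
C = 0.01161 × 0.1936 = 0.00225 kg/m³.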